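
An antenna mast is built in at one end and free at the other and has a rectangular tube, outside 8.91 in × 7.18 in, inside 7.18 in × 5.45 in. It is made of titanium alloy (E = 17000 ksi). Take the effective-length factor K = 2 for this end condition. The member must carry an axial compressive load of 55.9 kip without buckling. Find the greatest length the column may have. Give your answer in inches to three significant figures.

Weak-axis I_min = (h_o·b_o³ − h_i·b_i³)/12 with b_o = 7.18, b_i = 5.450 in (shorter outer/inner sides).
I_min = (8.91×7.18³ − 7.180×5.450³)/12 = 178.0 in⁴
At the buckling limit P_cr = P = 5.590×10^4 lb
From P_cr = π²EI/(K·L)²:  L = (1/K)·√(π²EI/P_cr) = (1/2)·√(π²×1.70×10^7×178.0/5.590×10^4)
L = 365 in

L_max ≈ 365 in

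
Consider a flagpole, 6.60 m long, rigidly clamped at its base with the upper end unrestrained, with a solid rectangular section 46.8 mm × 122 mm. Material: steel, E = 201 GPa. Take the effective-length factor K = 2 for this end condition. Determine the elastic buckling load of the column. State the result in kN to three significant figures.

Buckling occurs about the weak axis: I_min = h·b³/12 with b = 46.8 mm (the shorter side).
I_min = 122×46.8³/12 = 1.042×10^6 mm⁴
I = 1.042×10^6 mm⁴ = 1.042×10^-6 m⁴
Effective length L_e = K·L = 2 × 6.60 = 13.20 m
P_cr = π²EI / L_e² = π² × 201×10⁹ × 1.042×10^-6 / 13.20² = 1.186×10^4 N

P_cr ≈ 11.9 kN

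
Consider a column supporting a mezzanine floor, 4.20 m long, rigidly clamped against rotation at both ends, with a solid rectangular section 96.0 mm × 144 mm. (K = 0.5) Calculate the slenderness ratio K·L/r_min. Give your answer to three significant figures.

For a rectangle r_min = b/√12 = 96.0/√12 = 27.71 mm
L_e = K·L = 0.5 × 4.20 m = 2.100 m = 2100.0 mm
λ = L_e / r_min = 2100.0 / 27.71 = 75.8

λ ≈ 75.8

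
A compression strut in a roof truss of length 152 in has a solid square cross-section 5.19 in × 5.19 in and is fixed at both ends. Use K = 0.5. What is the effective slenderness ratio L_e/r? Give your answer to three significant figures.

I = a⁴/12 = 5.19⁴/12 = 60.46 in⁴
A = 26.94 in²;  r_min = √(I/A) = √(60.46/26.94) = 1.498 in
L_e = K·L = 0.5 × 152 = 76.00 in
λ = L_e / r_min = 76.000 / 1.498 = 50.7

λ ≈ 50.7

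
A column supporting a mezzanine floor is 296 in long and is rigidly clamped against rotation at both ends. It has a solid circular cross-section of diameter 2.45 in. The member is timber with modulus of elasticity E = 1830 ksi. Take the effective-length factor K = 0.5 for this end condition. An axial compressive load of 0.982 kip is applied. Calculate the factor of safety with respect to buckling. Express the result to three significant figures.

n ≈ 1.49

I = πd⁴/64 = π×2.45⁴/64 = 1.769 in⁴
Effective length L_e = K·L = 0.5 × 296 = 148.0 in
P_cr = π²EI / L_e² = π² × 1830×10³ × 1.769 / 148.0² = 1.458×10^3 lb
Factor of safety n = P_cr / P = 1.4583 / 0.982 = 1.49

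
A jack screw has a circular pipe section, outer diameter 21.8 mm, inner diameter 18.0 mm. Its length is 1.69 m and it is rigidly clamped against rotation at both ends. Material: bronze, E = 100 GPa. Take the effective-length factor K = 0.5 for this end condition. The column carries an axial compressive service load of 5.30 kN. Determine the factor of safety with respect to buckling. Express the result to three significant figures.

n ≈ 1.55

d_o = 21.8 mm, d_i = 18.0 mm
I = π(d_o⁴ − d_i⁴)/64 = π(21.8⁴ − 18.00⁴)/64 = 5.934×10^3 mm⁴
I = 5.934×10^3 mm⁴ = 5.934×10^-9 m⁴
Effective length L_e = K·L = 0.5 × 1.69 = 0.8450 m
P_cr = π²EI / L_e² = π² × 100×10⁹ × 5.934×10^-9 / 0.8450² = 8.202×10^3 N
Factor of safety n = P_cr / P = 8.2016 / 5.30 = 1.55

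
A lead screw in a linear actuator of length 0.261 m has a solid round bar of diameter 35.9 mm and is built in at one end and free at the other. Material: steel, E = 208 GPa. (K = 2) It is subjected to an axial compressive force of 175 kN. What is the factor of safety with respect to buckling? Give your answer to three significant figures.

I = πd⁴/64 = π×35.9⁴/64 = 8.154×10^4 mm⁴
I = 8.154×10^4 mm⁴ = 8.154×10^-8 m⁴
Effective length L_e = K·L = 2 × 0.261 = 0.5220 m
P_cr = π²EI / L_e² = π² × 208×10⁹ × 8.154×10^-8 / 0.5220² = 6.143×10^5 N
Factor of safety n = P_cr / P = 614.28 / 175 = 3.51

n ≈ 3.51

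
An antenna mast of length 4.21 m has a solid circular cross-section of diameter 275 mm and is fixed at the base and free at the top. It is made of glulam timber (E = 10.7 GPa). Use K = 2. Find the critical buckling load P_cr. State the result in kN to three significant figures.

I = πd⁴/64 = π×275⁴/64 = 2.807×10^8 mm⁴
I = 2.807×10^8 mm⁴ = 2.807×10^-4 m⁴
Effective length L_e = K·L = 2 × 4.21 = 8.420 m
P_cr = π²EI / L_e² = π² × 10.7×10⁹ × 2.807×10^-4 / 8.420² = 4.182×10^5 N

P_cr ≈ 418 kN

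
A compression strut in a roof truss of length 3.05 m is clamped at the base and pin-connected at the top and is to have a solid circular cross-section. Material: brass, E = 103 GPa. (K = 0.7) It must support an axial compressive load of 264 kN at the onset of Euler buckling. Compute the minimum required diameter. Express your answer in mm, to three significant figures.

L_e = K·L = 0.7 × 3.05 = 2.135 m
Required I = P_cr·L_e²/(π²E) = 2.640×10^5 × 2.135² / (π² × 1.03×10^11) = 1.184×10^-6 m⁴
I_req = 1.184×10^6 mm⁴
Solid circle: I = πd⁴/64  ⇒  d = (64I/π)^(1/4) = (64×1.184×10^6/π)^(1/4) = 70.1 mm

d ≈ 70.1 mm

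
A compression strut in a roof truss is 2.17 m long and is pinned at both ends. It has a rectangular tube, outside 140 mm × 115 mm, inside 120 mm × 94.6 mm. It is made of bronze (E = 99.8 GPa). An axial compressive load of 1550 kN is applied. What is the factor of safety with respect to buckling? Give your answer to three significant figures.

Weak-axis I_min = (h_o·b_o³ − h_i·b_i³)/12 with b_o = 115, b_i = 94.60 mm (shorter outer/inner sides).
I_min = (140×115³ − 120.0×94.60³)/12 = 9.278×10^6 mm⁴
I = 9.278×10^6 mm⁴ = 9.278×10^-6 m⁴
Effective length L_e = K·L = 1 × 2.17 = 2.170 m
P_cr = π²EI / L_e² = π² × 99.8×10⁹ × 9.278×10^-6 / 2.170² = 1.941×10^6 N
Factor of safety n = P_cr / P = 1940.7 / 1550 = 1.25

n ≈ 1.25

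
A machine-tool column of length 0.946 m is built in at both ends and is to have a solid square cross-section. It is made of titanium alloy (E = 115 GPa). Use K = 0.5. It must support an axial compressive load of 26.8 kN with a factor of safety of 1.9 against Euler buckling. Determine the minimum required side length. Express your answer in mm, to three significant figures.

a ≈ 18.6 mm

Required P_cr = n·P = 1.9 × 26.8 = 50.92 kN
L_e = K·L = 0.5 × 0.946 = 0.4730 m
Required I = P_cr·L_e²/(π²E) = 5.092×10^4 × 0.4730² / (π² × 1.15×10^11) = 1.004×10^-8 m⁴
I_req = 1.004×10^4 mm⁴
Solid square: I = a⁴/12  ⇒  a = (12I)^(1/4) = (12×1.004×10^4)^(1/4) = 18.6 mm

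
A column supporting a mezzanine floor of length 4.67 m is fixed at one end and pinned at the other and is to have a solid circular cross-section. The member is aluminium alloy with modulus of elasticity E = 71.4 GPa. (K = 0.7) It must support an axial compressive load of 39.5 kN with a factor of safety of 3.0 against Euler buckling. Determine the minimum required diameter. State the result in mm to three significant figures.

Required P_cr = n·P = 3.0 × 39.5 = 118.5 kN
L_e = K·L = 0.7 × 4.67 = 3.269 m
Required I = P_cr·L_e²/(π²E) = 1.185×10^5 × 3.269² / (π² × 7.14×10^10) = 1.797×10^-6 m⁴
I_req = 1.797×10^6 mm⁴
Solid circle: I = πd⁴/64  ⇒  d = (64I/π)^(1/4) = (64×1.797×10^6/π)^(1/4) = 77.8 mm

d ≈ 77.8 mm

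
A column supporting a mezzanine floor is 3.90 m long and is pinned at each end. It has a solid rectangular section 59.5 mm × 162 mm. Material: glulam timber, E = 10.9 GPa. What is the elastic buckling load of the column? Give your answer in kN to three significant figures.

P_cr ≈ 20.1 kN

Buckling occurs about the weak axis: I_min = h·b³/12 with b = 59.5 mm (the shorter side).
I_min = 162×59.5³/12 = 2.844×10^6 mm⁴
I = 2.844×10^6 mm⁴ = 2.844×10^-6 m⁴
Effective length L_e = K·L = 1 × 3.90 = 3.900 m
P_cr = π²EI / L_e² = π² × 10.9×10⁹ × 2.844×10^-6 / 3.900² = 2.011×10^4 N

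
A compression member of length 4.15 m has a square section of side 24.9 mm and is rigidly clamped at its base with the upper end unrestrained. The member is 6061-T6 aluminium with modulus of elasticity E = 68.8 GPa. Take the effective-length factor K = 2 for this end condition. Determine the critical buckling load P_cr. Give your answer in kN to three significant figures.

I = a⁴/12 = 24.9⁴/12 = 3.203×10^4 mm⁴
I = 3.203×10^4 mm⁴ = 3.203×10^-8 m⁴
Effective length L_e = K·L = 2 × 4.15 = 8.300 m
P_cr = π²EI / L_e² = π² × 68.8×10⁹ × 3.203×10^-8 / 8.300² = 315.8 N

P_cr ≈ 0.316 kN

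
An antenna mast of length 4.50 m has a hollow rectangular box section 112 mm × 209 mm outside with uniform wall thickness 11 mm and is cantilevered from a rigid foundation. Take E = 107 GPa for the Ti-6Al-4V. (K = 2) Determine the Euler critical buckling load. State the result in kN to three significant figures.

Inner dimensions: h_i = 209 − 2×11 = 187.0 mm, b_i = 112 − 2×11 = 90.00 mm
Weak-axis I_min = (h_o·b_o³ − h_i·b_i³)/12 with b_o = 112, b_i = 90.00 mm (shorter outer/inner sides).
I_min = (209×112³ − 187.0×90.00³)/12 = 1.311×10^7 mm⁴
I = 1.311×10^7 mm⁴ = 1.311×10^-5 m⁴
Effective length L_e = K·L = 2 × 4.50 = 9.000 m
P_cr = π²EI / L_e² = π² × 107×10⁹ × 1.311×10^-5 / 9.000² = 1.709×10^5 N

P_cr ≈ 171 kN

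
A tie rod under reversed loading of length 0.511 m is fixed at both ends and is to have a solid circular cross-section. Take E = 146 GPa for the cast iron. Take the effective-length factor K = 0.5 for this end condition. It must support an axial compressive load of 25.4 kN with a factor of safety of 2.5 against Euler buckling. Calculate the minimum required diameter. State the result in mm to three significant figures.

d ≈ 15.6 mm

Required P_cr = n·P = 2.5 × 25.4 = 63.50 kN
L_e = K·L = 0.5 × 0.511 = 0.2555 m
Required I = P_cr·L_e²/(π²E) = 6.350×10^4 × 0.2555² / (π² × 1.46×10^11) = 2.877×10^-9 m⁴
I_req = 2.877×10^3 mm⁴
Solid circle: I = πd⁴/64  ⇒  d = (64I/π)^(1/4) = (64×2.877×10^3/π)^(1/4) = 15.6 mm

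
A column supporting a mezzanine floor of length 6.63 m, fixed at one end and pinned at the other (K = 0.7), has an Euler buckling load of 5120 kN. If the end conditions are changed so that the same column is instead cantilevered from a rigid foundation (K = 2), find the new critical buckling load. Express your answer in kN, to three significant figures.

P_cr ∝ 1/K², so P_cr,new = P_cr,old × (K_old/K_new)² = 5120 × (0.7/2)²
= 5120 × 0.1225 = 627 kN

P_cr ≈ 627 kN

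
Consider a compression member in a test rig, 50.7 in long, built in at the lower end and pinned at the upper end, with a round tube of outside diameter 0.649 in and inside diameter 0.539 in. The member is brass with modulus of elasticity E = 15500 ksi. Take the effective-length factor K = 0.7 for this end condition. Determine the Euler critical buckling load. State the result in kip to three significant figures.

d_o = 0.649 in, d_i = 0.539 in
I = π(d_o⁴ − d_i⁴)/64 = π(0.649⁴ − 0.5390⁴)/64 = 4.566×10^-3 in⁴
Effective length L_e = K·L = 0.7 × 50.7 = 35.49 in
P_cr = π²EI / L_e² = π² × 15500×10³ × 4.566×10^-3 / 35.49² = 554.5 lb

P_cr ≈ 0.555 kip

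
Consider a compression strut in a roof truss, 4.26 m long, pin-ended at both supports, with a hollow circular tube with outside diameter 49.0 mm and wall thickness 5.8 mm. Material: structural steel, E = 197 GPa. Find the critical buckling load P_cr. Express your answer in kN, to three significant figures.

P_cr ≈ 20.0 kN

Inner diameter d_i = 49.0 − 2×5.8 = 37.40 mm
I = π(d_o⁴ − d_i⁴)/64 = π(49.0⁴ − 37.40⁴)/64 = 1.869×10^5 mm⁴
I = 1.869×10^5 mm⁴ = 1.869×10^-7 m⁴
Effective length L_e = K·L = 1 × 4.26 = 4.260 m
P_cr = π²EI / L_e² = π² × 197×10⁹ × 1.869×10^-7 / 4.260² = 2.003×10^4 N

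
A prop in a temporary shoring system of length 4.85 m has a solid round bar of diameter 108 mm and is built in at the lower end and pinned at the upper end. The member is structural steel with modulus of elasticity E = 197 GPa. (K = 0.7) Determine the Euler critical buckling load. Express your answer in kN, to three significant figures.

P_cr ≈ 1130 kN

I = πd⁴/64 = π×108⁴/64 = 6.678×10^6 mm⁴
I = 6.678×10^6 mm⁴ = 6.678×10^-6 m⁴
Effective length L_e = K·L = 0.7 × 4.85 = 3.395 m
P_cr = π²EI / L_e² = π² × 197×10⁹ × 6.678×10^-6 / 3.395² = 1.127×10^6 N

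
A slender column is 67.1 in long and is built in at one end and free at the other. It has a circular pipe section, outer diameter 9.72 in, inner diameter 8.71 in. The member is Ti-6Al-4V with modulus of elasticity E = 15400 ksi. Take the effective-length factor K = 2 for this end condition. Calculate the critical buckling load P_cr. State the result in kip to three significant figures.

d_o = 9.72 in, d_i = 8.71 in
I = π(d_o⁴ − d_i⁴)/64 = π(9.72⁴ − 8.710⁴)/64 = 155.6 in⁴
Effective length L_e = K·L = 2 × 67.1 = 134.2 in
P_cr = π²EI / L_e² = π² × 15400×10³ × 155.6 / 134.2² = 1.314×10^6 lb

P_cr ≈ 1310 kip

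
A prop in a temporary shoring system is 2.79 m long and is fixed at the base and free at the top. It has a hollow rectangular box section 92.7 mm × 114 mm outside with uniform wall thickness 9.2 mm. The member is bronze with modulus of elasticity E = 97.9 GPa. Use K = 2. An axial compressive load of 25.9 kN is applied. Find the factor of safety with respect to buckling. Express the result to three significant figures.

Inner dimensions: h_i = 114 − 2×9.2 = 95.60 mm, b_i = 92.7 − 2×9.2 = 74.30 mm
Weak-axis I_min = (h_o·b_o³ − h_i·b_i³)/12 with b_o = 92.7, b_i = 74.30 mm (shorter outer/inner sides).
I_min = (114×92.7³ − 95.60×74.30³)/12 = 4.300×10^6 mm⁴
I = 4.300×10^6 mm⁴ = 4.300×10^-6 m⁴
Effective length L_e = K·L = 2 × 2.79 = 5.580 m
P_cr = π²EI / L_e² = π² × 97.9×10⁹ × 4.300×10^-6 / 5.580² = 1.334×10^5 N
Factor of safety n = P_cr / P = 133.44 / 25.9 = 5.15

n ≈ 5.15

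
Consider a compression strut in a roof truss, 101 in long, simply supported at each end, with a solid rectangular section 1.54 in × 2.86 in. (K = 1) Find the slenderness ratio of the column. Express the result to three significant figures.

Buckling occurs about the weak axis: I_min = h·b³/12 with b = 1.54 in (the shorter side).
I_min = 2.86×1.54³/12 = 0.8705 in⁴
A = 4.404 in²;  r_min = √(I/A) = √(0.8705/4.404) = 0.4446 in
L_e = K·L = 1 × 101 = 101.0 in
λ = L_e / r_min = 101.00 / 0.4446 = 227

λ ≈ 227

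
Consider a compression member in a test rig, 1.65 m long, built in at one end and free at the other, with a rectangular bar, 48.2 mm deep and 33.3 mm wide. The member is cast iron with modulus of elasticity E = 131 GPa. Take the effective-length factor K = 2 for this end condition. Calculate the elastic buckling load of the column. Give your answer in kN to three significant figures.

P_cr ≈ 17.6 kN

Buckling occurs about the weak axis: I_min = h·b³/12 with b = 33.3 mm (the shorter side).
I_min = 48.2×33.3³/12 = 1.483×10^5 mm⁴
I = 1.483×10^5 mm⁴ = 1.483×10^-7 m⁴
Effective length L_e = K·L = 2 × 1.65 = 3.300 m
P_cr = π²EI / L_e² = π² × 131×10⁹ × 1.483×10^-7 / 3.300² = 1.761×10^4 N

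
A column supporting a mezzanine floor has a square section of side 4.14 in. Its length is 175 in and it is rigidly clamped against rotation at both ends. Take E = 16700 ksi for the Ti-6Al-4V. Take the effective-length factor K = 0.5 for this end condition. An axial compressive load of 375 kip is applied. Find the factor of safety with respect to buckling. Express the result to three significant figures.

n ≈ 1.41

I = a⁴/12 = 4.14⁴/12 = 24.48 in⁴
Effective length L_e = K·L = 0.5 × 175 = 87.50 in
P_cr = π²EI / L_e² = π² × 16700×10³ × 24.48 / 87.50² = 5.270×10^5 lb
Factor of safety n = P_cr / P = 527.01 / 375 = 1.41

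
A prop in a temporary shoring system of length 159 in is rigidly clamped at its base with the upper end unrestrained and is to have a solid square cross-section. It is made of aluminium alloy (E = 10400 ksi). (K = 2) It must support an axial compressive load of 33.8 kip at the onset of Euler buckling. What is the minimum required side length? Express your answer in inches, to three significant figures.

a ≈ 4.47 in

L_e = K·L = 2 × 159 = 318.0 in
Required I = P_cr·L_e²/(π²E) = 3.380×10^4 × 318.0² / (π² × 1.04×10^7) = 33.30 in⁴
Solid square: I = a⁴/12  ⇒  a = (12I)^(1/4) = (12×33.30)^(1/4) = 4.47 in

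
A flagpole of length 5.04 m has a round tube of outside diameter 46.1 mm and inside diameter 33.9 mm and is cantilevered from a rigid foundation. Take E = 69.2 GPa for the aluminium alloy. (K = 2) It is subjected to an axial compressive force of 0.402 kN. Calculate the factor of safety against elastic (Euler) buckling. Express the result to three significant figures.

d_o = 46.1 mm, d_i = 33.9 mm
I = π(d_o⁴ − d_i⁴)/64 = π(46.1⁴ − 33.90⁴)/64 = 1.569×10^5 mm⁴
I = 1.569×10^5 mm⁴ = 1.569×10^-7 m⁴
Effective length L_e = K·L = 2 × 5.04 = 10.08 m
P_cr = π²EI / L_e² = π² × 69.2×10⁹ × 1.569×10^-7 / 10.08² = 1.054×10^3 N
Factor of safety n = P_cr / P = 1.0545 / 0.402 = 2.62

n ≈ 2.62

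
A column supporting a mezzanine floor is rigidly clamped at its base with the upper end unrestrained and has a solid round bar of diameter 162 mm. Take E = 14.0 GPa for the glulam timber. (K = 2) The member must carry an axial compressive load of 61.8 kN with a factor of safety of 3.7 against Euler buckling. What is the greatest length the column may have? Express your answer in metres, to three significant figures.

L_max ≈ 2.26 m

I = πd⁴/64 = π×162⁴/64 = 3.381×10^7 mm⁴
I = 3.381×10^-5 m⁴
Required critical load P_cr = n·P = 3.7 × 61.8 = 228.7 kN = 2.287×10^5 N
From P_cr = π²EI/(K·L)²:  L = (1/K)·√(π²EI/P_cr) = (1/2)·√(π²×1.40×10^10×3.381×10^-5/2.287×10^5)
L = 2.26 m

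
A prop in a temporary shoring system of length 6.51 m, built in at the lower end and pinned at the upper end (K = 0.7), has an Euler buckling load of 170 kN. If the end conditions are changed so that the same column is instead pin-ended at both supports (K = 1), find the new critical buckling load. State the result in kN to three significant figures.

P_cr ∝ 1/K², so P_cr,new = P_cr,old × (K_old/K_new)² = 170 × (0.7/1)²
= 170 × 0.4900 = 83.3 kN

P_cr ≈ 83.3 kN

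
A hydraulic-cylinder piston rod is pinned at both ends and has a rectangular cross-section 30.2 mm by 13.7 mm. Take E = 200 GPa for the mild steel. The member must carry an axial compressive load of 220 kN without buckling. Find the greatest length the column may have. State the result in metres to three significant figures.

Buckling occurs about the weak axis: I_min = h·b³/12 with b = 13.7 mm (the shorter side).
I_min = 30.2×13.7³/12 = 6.471×10^3 mm⁴
I = 6.471×10^-9 m⁴
At the buckling limit P_cr = P = 2.200×10^5 N
From P_cr = π²EI/(K·L)²:  L = (1/K)·√(π²EI/P_cr) = (1/1)·√(π²×2.00×10^11×6.471×10^-9/2.200×10^5)
L = 0.241 m

L_max ≈ 0.241 m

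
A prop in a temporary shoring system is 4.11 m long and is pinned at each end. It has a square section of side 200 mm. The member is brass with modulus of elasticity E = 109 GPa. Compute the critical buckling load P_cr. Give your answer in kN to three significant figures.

P_cr ≈ 8490 kN

I = a⁴/12 = 200⁴/12 = 1.333×10^8 mm⁴
I = 1.333×10^8 mm⁴ = 1.333×10^-4 m⁴
Effective length L_e = K·L = 1 × 4.11 = 4.110 m
P_cr = π²EI / L_e² = π² × 109×10⁹ × 1.333×10^-4 / 4.110² = 8.491×10^6 N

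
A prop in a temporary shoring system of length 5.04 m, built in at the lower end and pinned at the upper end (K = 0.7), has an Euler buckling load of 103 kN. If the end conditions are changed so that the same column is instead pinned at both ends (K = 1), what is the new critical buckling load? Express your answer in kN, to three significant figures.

P_cr ≈ 50.5 kN

P_cr ∝ 1/K², so P_cr,new = P_cr,old × (K_old/K_new)² = 103 × (0.7/1)²
= 103 × 0.4900 = 50.5 kN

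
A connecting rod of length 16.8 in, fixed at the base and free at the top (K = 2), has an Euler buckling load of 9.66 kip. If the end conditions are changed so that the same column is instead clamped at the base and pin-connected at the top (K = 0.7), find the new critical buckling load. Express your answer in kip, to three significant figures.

P_cr ≈ 78.9 kip

P_cr ∝ 1/K², so P_cr,new = P_cr,old × (K_old/K_new)² = 9.66 × (2/0.7)²
= 9.66 × 8.163 = 78.9 kip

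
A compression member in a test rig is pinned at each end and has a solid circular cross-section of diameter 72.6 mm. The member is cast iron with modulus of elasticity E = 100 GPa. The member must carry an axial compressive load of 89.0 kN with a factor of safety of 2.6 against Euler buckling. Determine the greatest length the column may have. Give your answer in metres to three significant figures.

I = πd⁴/64 = π×72.6⁴/64 = 1.364×10^6 mm⁴
I = 1.364×10^-6 m⁴
Required critical load P_cr = n·P = 2.6 × 89.0 = 231.4 kN = 2.314×10^5 N
From P_cr = π²EI/(K·L)²:  L = (1/K)·√(π²EI/P_cr) = (1/1)·√(π²×1.00×10^11×1.364×10^-6/2.314×10^5)
L = 2.41 m

L_max ≈ 2.41 m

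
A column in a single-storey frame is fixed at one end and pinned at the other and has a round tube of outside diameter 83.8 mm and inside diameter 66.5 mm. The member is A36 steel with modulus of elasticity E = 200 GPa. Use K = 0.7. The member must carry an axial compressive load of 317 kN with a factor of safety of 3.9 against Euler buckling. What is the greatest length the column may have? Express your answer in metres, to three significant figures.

d_o = 83.8 mm, d_i = 66.5 mm
I = π(d_o⁴ − d_i⁴)/64 = π(83.8⁴ − 66.50⁴)/64 = 1.461×10^6 mm⁴
I = 1.461×10^-6 m⁴
Required critical load P_cr = n·P = 3.9 × 317 = 1236 kN = 1.236×10^6 N
From P_cr = π²EI/(K·L)²:  L = (1/K)·√(π²EI/P_cr) = (1/0.7)·√(π²×2.00×10^11×1.461×10^-6/1.236×10^6)
L = 2.18 m

L_max ≈ 2.18 m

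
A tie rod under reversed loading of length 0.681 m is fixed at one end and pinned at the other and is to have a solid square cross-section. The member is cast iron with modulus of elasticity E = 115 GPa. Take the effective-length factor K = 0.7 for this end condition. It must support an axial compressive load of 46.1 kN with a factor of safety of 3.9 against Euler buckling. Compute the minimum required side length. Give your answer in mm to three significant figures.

a ≈ 25.6 mm

Required P_cr = n·P = 3.9 × 46.1 = 179.8 kN
L_e = K·L = 0.7 × 0.681 = 0.4767 m
Required I = P_cr·L_e²/(π²E) = 1.798×10^5 × 0.4767² / (π² × 1.15×10^11) = 3.600×10^-8 m⁴
I_req = 3.600×10^4 mm⁴
Solid square: I = a⁴/12  ⇒  a = (12I)^(1/4) = (12×3.600×10^4)^(1/4) = 25.6 mm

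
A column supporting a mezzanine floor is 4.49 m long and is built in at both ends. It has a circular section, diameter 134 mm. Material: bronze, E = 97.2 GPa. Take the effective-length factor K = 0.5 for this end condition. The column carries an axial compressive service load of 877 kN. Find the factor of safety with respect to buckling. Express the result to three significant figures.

n ≈ 3.43

I = πd⁴/64 = π×134⁴/64 = 1.583×10^7 mm⁴
I = 1.583×10^7 mm⁴ = 1.583×10^-5 m⁴
Effective length L_e = K·L = 0.5 × 4.49 = 2.245 m
P_cr = π²EI / L_e² = π² × 97.2×10⁹ × 1.583×10^-5 / 2.245² = 3.012×10^6 N
Factor of safety n = P_cr / P = 3012.5 / 877 = 3.43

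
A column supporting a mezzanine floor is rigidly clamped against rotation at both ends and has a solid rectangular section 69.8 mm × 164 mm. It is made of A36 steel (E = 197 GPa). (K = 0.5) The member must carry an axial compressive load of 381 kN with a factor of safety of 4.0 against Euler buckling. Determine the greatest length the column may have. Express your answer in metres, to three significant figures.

Buckling occurs about the weak axis: I_min = h·b³/12 with b = 69.8 mm (the shorter side).
I_min = 164×69.8³/12 = 4.648×10^6 mm⁴
I = 4.648×10^-6 m⁴
Required critical load P_cr = n·P = 4.0 × 381 = 1524 kN = 1.524×10^6 N
From P_cr = π²EI/(K·L)²:  L = (1/K)·√(π²EI/P_cr) = (1/0.5)·√(π²×1.97×10^11×4.648×10^-6/1.524×10^6)
L = 4.87 m

L_max ≈ 4.87 m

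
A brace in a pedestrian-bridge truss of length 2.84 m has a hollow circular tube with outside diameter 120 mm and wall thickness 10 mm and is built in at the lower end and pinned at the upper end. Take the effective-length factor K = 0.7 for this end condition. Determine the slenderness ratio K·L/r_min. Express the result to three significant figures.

λ ≈ 50.9

Inner diameter d_i = 120 − 2×10 = 100.0 mm
I = π(d_o⁴ − d_i⁴)/64 = π(120⁴ − 100.0⁴)/64 = 5.270×10^6 mm⁴
A = 3.456×10^3 mm²;  r_min = √(I/A) = √(5.270×10^6/3.456×10^3) = 39.05 mm
L_e = K·L = 0.7 × 2.84 m = 1.988 m = 1988.0 mm
λ = L_e / r_min = 1988.0 / 39.05 = 50.9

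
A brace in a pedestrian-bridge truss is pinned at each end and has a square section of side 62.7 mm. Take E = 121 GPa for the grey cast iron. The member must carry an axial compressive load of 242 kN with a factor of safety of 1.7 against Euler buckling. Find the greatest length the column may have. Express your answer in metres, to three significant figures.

L_max ≈ 1.93 m

I = a⁴/12 = 62.7⁴/12 = 1.288×10^6 mm⁴
I = 1.288×10^-6 m⁴
Required critical load P_cr = n·P = 1.7 × 242 = 411.4 kN = 4.114×10^5 N
From P_cr = π²EI/(K·L)²:  L = (1/K)·√(π²EI/P_cr) = (1/1)·√(π²×1.21×10^11×1.288×10^-6/4.114×10^5)
L = 1.93 m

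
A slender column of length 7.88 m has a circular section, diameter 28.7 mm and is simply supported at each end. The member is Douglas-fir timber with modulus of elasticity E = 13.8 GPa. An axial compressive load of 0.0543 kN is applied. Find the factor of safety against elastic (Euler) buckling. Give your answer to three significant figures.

I = πd⁴/64 = π×28.7⁴/64 = 3.330×10^4 mm⁴
I = 3.330×10^4 mm⁴ = 3.330×10^-8 m⁴
Effective length L_e = K·L = 1 × 7.88 = 7.880 m
P_cr = π²EI / L_e² = π² × 13.8×10⁹ × 3.330×10^-8 / 7.880² = 73.05 N
Factor of safety n = P_cr / P = 0.073051 / 0.0543 = 1.35

n ≈ 1.35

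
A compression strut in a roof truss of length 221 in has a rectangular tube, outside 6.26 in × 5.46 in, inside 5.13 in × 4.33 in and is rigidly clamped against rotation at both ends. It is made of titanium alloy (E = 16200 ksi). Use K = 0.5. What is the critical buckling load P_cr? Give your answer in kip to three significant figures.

Weak-axis I_min = (h_o·b_o³ − h_i·b_i³)/12 with b_o = 5.46, b_i = 4.330 in (shorter outer/inner sides).
I_min = (6.26×5.46³ − 5.130×4.330³)/12 = 50.21 in⁴
Effective length L_e = K·L = 0.5 × 221 = 110.5 in
P_cr = π²EI / L_e² = π² × 16200×10³ × 50.21 / 110.5² = 6.574×10^5 lb

P_cr ≈ 657 kip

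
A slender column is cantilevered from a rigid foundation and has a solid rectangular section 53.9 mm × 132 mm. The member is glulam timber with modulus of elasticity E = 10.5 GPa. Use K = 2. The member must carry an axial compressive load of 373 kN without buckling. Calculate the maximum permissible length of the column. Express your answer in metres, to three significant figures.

Buckling occurs about the weak axis: I_min = h·b³/12 with b = 53.9 mm (the shorter side).
I_min = 132×53.9³/12 = 1.722×10^6 mm⁴
I = 1.722×10^-6 m⁴
At the buckling limit P_cr = P = 3.730×10^5 N
From P_cr = π²EI/(K·L)²:  L = (1/K)·√(π²EI/P_cr) = (1/2)·√(π²×1.05×10^10×1.722×10^-6/3.730×10^5)
L = 0.346 m

L_max ≈ 0.346 m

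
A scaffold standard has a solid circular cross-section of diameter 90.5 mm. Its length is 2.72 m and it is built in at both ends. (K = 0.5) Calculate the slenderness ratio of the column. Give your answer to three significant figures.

λ ≈ 60.1

I = πd⁴/64 = π×90.5⁴/64 = 3.293×10^6 mm⁴
A = 6.433×10^3 mm²;  r_min = √(I/A) = √(3.293×10^6/6.433×10^3) = 22.62 mm
L_e = K·L = 0.5 × 2.72 m = 1.360 m = 1360.0 mm
λ = L_e / r_min = 1360.0 / 22.62 = 60.1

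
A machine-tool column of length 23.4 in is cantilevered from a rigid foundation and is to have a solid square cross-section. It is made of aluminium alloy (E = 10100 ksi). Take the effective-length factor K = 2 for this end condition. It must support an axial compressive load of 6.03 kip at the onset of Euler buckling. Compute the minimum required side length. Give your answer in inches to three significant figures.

a ≈ 1.12 in

L_e = K·L = 2 × 23.4 = 46.80 in
Required I = P_cr·L_e²/(π²E) = 6.030×10^3 × 46.80² / (π² × 1.01×10^7) = 0.1325 in⁴
Solid square: I = a⁴/12  ⇒  a = (12I)^(1/4) = (12×0.1325)^(1/4) = 1.12 in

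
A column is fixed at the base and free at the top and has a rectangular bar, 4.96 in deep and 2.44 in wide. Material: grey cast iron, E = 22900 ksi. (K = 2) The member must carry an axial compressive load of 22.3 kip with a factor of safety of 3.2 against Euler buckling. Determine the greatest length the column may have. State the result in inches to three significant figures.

L_max ≈ 69.0 in

Buckling occurs about the weak axis: I_min = h·b³/12 with b = 2.44 in (the shorter side).
I_min = 4.96×2.44³/12 = 6.004 in⁴
Required critical load P_cr = n·P = 3.2 × 22.3 = 71.36 kip = 7.136×10^4 lb
From P_cr = π²EI/(K·L)²:  L = (1/K)·√(π²EI/P_cr) = (1/2)·√(π²×2.29×10^7×6.004/7.136×10^4)
L = 69.0 in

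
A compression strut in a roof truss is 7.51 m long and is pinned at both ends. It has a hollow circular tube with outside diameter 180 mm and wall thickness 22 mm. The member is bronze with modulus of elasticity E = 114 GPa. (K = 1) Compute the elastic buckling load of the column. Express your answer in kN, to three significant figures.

P_cr ≈ 693 kN

Inner diameter d_i = 180 − 2×22 = 136.0 mm
I = π(d_o⁴ − d_i⁴)/64 = π(180⁴ − 136.0⁴)/64 = 3.474×10^7 mm⁴
I = 3.474×10^7 mm⁴ = 3.474×10^-5 m⁴
Effective length L_e = K·L = 1 × 7.51 = 7.510 m
P_cr = π²EI / L_e² = π² × 114×10⁹ × 3.474×10^-5 / 7.510² = 6.930×10^5 N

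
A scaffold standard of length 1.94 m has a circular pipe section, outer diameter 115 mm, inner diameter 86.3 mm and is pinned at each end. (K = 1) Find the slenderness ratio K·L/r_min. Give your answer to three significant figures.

d_o = 115 mm, d_i = 86.3 mm
I = π(d_o⁴ − d_i⁴)/64 = π(115⁴ − 86.30⁴)/64 = 5.863×10^6 mm⁴
A = 4.537×10^3 mm²;  r_min = √(I/A) = √(5.863×10^6/4.537×10^3) = 35.95 mm
L_e = K·L = 1 × 1.94 m = 1.940 m = 1940.0 mm
λ = L_e / r_min = 1940.0 / 35.95 = 54.0

λ ≈ 54.0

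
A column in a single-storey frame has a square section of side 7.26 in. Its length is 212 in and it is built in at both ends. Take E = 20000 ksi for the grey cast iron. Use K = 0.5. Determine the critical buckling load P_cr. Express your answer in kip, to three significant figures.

P_cr ≈ 4070 kip

I = a⁴/12 = 7.26⁴/12 = 231.5 in⁴
Effective length L_e = K·L = 0.5 × 212 = 106.0 in
P_cr = π²EI / L_e² = π² × 20000×10³ × 231.5 / 106.0² = 4.067×10^6 lb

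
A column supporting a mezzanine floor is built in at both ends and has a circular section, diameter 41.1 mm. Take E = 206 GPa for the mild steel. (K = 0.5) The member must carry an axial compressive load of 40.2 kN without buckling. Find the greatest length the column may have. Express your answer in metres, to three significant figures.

L_max ≈ 5.32 m

I = πd⁴/64 = π×41.1⁴/64 = 1.401×10^5 mm⁴
I = 1.401×10^-7 m⁴
At the buckling limit P_cr = P = 4.020×10^4 N
From P_cr = π²EI/(K·L)²:  L = (1/K)·√(π²EI/P_cr) = (1/0.5)·√(π²×2.06×10^11×1.401×10^-7/4.020×10^4)
L = 5.32 m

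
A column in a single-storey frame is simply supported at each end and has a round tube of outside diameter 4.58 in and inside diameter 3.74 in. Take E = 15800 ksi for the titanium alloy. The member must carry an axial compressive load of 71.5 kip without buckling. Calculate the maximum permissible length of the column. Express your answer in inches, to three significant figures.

L_max ≈ 162 in

d_o = 4.58 in, d_i = 3.74 in
I = π(d_o⁴ − d_i⁴)/64 = π(4.58⁴ − 3.740⁴)/64 = 11.99 in⁴
At the buckling limit P_cr = P = 7.150×10^4 lb
From P_cr = π²EI/(K·L)²:  L = (1/K)·√(π²EI/P_cr) = (1/1)·√(π²×1.58×10^7×11.99/7.150×10^4)
L = 162 in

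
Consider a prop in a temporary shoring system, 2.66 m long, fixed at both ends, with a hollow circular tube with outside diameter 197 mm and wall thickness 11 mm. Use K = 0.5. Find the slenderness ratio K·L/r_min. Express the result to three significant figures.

Inner diameter d_i = 197 − 2×11 = 175.0 mm
I = π(d_o⁴ − d_i⁴)/64 = π(197⁴ − 175.0⁴)/64 = 2.789×10^7 mm⁴
A = 6.428×10^3 mm²;  r_min = √(I/A) = √(2.789×10^7/6.428×10^3) = 65.88 mm
L_e = K·L = 0.5 × 2.66 m = 1.330 m = 1330.0 mm
λ = L_e / r_min = 1330.0 / 65.88 = 20.2

λ ≈ 20.2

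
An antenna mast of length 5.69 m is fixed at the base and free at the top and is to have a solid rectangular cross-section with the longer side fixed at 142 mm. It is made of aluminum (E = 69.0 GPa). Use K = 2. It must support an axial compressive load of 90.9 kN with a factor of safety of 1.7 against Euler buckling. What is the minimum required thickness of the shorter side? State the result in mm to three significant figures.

b ≈ 135 mm

Required P_cr = n·P = 1.7 × 90.9 = 154.5 kN
L_e = K·L = 2 × 5.69 = 11.38 m
Required I = P_cr·L_e²/(π²E) = 1.545×10^5 × 11.38² / (π² × 6.90×10^10) = 2.939×10^-5 m⁴
I_req = 2.939×10^7 mm⁴
Rectangle, weak axis: I_min = h·b³/12 with h = 142 mm fixed  ⇒  b = (12I/h)^(1/3) = 135 mm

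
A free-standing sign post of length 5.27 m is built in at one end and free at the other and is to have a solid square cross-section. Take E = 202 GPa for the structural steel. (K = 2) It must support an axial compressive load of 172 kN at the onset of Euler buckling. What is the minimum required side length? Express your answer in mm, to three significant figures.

a ≈ 104 mm

L_e = K·L = 2 × 5.27 = 10.54 m
Required I = P_cr·L_e²/(π²E) = 1.720×10^5 × 10.54² / (π² × 2.02×10^11) = 9.584×10^-6 m⁴
I_req = 9.584×10^6 mm⁴
Solid square: I = a⁴/12  ⇒  a = (12I)^(1/4) = (12×9.584×10^6)^(1/4) = 104 mm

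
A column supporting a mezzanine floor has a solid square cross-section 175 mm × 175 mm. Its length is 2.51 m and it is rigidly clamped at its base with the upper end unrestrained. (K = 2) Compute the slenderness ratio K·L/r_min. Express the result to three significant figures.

λ ≈ 99.4

For a square r = a/√12 = 175/√12 = 50.52 mm
L_e = K·L = 2 × 2.51 m = 5.020 m = 5020.0 mm
λ = L_e / r_min = 5020.0 / 50.52 = 99.4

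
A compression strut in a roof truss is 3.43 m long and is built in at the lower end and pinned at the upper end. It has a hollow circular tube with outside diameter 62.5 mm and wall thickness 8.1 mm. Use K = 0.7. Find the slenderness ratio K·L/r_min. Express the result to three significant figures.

λ ≈ 123

Inner diameter d_i = 62.5 − 2×8.1 = 46.30 mm
I = π(d_o⁴ − d_i⁴)/64 = π(62.5⁴ − 46.30⁴)/64 = 5.234×10^5 mm⁴
A = 1.384×10^3 mm²;  r_min = √(I/A) = √(5.234×10^5/1.384×10^3) = 19.45 mm
L_e = K·L = 0.7 × 3.43 m = 2.401 m = 2401.0 mm
λ = L_e / r_min = 2401.0 / 19.45 = 123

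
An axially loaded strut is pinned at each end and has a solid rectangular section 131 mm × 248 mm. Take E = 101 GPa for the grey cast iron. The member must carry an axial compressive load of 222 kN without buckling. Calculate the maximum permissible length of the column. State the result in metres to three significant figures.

Buckling occurs about the weak axis: I_min = h·b³/12 with b = 131 mm (the shorter side).
I_min = 248×131³/12 = 4.646×10^7 mm⁴
I = 4.646×10^-5 m⁴
At the buckling limit P_cr = P = 2.220×10^5 N
From P_cr = π²EI/(K·L)²:  L = (1/K)·√(π²EI/P_cr) = (1/1)·√(π²×1.01×10^11×4.646×10^-5/2.220×10^5)
L = 14.4 m

L_max ≈ 14.4 m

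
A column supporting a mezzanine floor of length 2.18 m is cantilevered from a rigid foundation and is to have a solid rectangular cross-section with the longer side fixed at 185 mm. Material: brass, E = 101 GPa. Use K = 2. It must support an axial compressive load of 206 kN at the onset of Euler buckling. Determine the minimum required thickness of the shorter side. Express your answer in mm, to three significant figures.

b ≈ 63.4 mm

L_e = K·L = 2 × 2.18 = 4.360 m
Required I = P_cr·L_e²/(π²E) = 2.060×10^5 × 4.360² / (π² × 1.01×10^11) = 3.928×10^-6 m⁴
I_req = 3.928×10^6 mm⁴
Rectangle, weak axis: I_min = h·b³/12 with h = 185 mm fixed  ⇒  b = (12I/h)^(1/3) = 63.4 mm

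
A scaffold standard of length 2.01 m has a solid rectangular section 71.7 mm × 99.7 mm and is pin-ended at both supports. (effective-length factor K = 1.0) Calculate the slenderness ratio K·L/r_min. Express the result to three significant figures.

Buckling occurs about the weak axis: I_min = h·b³/12 with b = 71.7 mm (the shorter side).
I_min = 99.7×71.7³/12 = 3.062×10^6 mm⁴
A = 7.148×10^3 mm²;  r_min = √(I/A) = √(3.062×10^6/7.148×10^3) = 20.70 mm
L_e = K·L = 1 × 2.01 m = 2.010 m = 2010.0 mm
λ = L_e / r_min = 2010.0 / 20.70 = 97.1

λ ≈ 97.1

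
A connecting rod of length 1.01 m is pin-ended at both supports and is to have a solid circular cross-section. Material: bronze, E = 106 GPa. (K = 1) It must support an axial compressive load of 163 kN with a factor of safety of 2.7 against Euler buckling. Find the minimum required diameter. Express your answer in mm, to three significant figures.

Required P_cr = n·P = 2.7 × 163 = 440.1 kN
L_e = K·L = 1 × 1.01 = 1.010 m
Required I = P_cr·L_e²/(π²E) = 4.401×10^5 × 1.010² / (π² × 1.06×10^11) = 4.291×10^-7 m⁴
I_req = 4.291×10^5 mm⁴
Solid circle: I = πd⁴/64  ⇒  d = (64I/π)^(1/4) = (64×4.291×10^5/π)^(1/4) = 54.4 mm

d ≈ 54.4 mm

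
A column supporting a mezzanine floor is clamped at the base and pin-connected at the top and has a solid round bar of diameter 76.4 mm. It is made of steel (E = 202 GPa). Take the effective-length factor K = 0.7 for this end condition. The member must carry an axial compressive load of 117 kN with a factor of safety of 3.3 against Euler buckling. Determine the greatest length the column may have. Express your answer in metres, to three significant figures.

I = πd⁴/64 = π×76.4⁴/64 = 1.672×10^6 mm⁴
I = 1.672×10^-6 m⁴
Required critical load P_cr = n·P = 3.3 × 117 = 386.1 kN = 3.861×10^5 N
From P_cr = π²EI/(K·L)²:  L = (1/K)·√(π²EI/P_cr) = (1/0.7)·√(π²×2.02×10^11×1.672×10^-6/3.861×10^5)
L = 4.20 m

L_max ≈ 4.20 m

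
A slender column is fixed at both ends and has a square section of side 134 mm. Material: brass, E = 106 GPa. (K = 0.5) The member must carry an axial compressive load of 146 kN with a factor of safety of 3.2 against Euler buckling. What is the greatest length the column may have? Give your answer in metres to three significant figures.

L_max ≈ 15.5 m

I = a⁴/12 = 134⁴/12 = 2.687×10^7 mm⁴
I = 2.687×10^-5 m⁴
Required critical load P_cr = n·P = 3.2 × 146 = 467.2 kN = 4.672×10^5 N
From P_cr = π²EI/(K·L)²:  L = (1/K)·√(π²EI/P_cr) = (1/0.5)·√(π²×1.06×10^11×2.687×10^-5/4.672×10^5)
L = 15.5 m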